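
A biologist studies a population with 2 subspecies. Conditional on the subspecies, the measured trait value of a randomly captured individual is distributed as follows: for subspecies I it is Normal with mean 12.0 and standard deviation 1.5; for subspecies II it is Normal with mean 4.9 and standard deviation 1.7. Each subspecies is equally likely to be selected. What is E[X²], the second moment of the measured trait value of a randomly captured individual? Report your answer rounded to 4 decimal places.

For each component E[X²] = Var + (mean)², giving I: 146.25; II: 26.9.
Overall E[X²] = 0.5·146.25 + 0.5·26.9 = 86.575.

86.5750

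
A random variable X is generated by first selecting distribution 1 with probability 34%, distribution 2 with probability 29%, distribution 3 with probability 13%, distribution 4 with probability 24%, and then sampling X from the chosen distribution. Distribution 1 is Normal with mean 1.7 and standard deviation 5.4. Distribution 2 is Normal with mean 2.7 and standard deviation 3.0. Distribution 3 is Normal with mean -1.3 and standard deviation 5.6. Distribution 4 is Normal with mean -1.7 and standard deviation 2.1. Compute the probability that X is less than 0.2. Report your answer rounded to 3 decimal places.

Conditional on each component, P(X < 0.2): 1: 0.390591; 2: 0.202328; 3: 0.605595; 4: 0.817204.
By total probability, P(X < 0.2) = 0.34·0.390591 + 0.29·0.202328 + 0.13·0.605595 + 0.24·0.817204 = 0.466333.

0.466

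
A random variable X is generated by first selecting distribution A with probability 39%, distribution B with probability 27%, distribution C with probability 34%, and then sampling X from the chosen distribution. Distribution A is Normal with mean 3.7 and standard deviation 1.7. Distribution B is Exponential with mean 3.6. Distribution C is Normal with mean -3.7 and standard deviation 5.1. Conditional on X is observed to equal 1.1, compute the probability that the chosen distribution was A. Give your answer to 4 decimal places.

0.2821

Likelihoods f(1.1 | ·): A: 0.0728672; B: 0.204643; C: 0.0502329.
Posterior ∝ prior × likelihood. Numerator for A: 0.39·0.0728672 = 0.0284182.
Normalizing constant: 0.39·0.0728672 + 0.27·0.204643 + 0.34·0.0502329 = 0.100751.
P(A | observation) = 0.0284182 / 0.100751 = 0.282064.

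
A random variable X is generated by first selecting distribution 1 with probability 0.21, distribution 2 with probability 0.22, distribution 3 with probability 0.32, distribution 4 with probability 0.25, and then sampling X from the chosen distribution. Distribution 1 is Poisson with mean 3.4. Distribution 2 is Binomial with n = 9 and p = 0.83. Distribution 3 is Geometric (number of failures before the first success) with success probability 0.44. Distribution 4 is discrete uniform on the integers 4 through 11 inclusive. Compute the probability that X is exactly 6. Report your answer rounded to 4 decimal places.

Conditional on each component, P(X = 6): 1: 0.0716044; 2: 0.134926; 3: 0.01357; 4: 0.125.
By total probability, P(X = 6) = 0.21·0.0716044 + 0.22·0.134926 + 0.32·0.01357 + 0.25·0.125 = 0.080313.

0.0803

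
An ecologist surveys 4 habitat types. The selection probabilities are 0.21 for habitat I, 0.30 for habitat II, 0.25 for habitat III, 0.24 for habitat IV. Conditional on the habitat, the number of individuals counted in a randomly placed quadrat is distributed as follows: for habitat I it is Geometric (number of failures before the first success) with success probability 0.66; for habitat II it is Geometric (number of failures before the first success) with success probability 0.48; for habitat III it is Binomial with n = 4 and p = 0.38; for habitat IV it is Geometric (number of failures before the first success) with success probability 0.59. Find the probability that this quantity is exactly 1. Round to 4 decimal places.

Conditional on each habitat, P(X = 1): I: 0.2244; II: 0.2496; III: 0.362259; IV: 0.2419.
By total probability, P(X = 1) = 0.21·0.2244 + 0.3·0.2496 + 0.25·0.362259 + 0.24·0.2419 = 0.270625.

0.2706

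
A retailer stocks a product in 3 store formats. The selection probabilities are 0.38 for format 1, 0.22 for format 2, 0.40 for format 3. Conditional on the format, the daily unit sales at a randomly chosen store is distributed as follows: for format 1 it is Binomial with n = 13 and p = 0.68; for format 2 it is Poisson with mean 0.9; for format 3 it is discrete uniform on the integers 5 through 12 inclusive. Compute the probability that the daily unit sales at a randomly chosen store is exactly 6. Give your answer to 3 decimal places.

Conditional on each format, P(X = 6): 1: 0.0582936; 2: 0.000300094; 3: 0.125.
By total probability, P(X = 6) = 0.38·0.0582936 + 0.22·0.000300094 + 0.4·0.125 = 0.0722176.

0.072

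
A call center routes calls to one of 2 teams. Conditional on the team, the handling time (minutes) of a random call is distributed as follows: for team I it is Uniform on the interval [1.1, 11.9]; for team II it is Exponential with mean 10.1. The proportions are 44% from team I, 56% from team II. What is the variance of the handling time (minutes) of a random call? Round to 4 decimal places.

Per component, I: μ=6.5, E[X²]=51.97; II: μ=10.1, E[X²]=204.02.
E[X] = 0.44·6.5 + 0.56·10.1 = 8.516.
E[X²] = 0.44·51.97 + 0.56·204.02 = 137.118.
Var(X) = E[X²] − (E[X])² = 137.118 − 72.5223 = 64.5957.

64.5957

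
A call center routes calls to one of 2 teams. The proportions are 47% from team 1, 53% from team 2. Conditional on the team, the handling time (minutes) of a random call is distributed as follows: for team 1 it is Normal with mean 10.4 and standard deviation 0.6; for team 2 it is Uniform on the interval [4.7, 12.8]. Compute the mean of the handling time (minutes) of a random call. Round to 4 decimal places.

Component means — 1: 10.4; 2: 8.75.
E[X] = 0.47·10.4 + 0.53·8.75 = 9.5255.

9.5255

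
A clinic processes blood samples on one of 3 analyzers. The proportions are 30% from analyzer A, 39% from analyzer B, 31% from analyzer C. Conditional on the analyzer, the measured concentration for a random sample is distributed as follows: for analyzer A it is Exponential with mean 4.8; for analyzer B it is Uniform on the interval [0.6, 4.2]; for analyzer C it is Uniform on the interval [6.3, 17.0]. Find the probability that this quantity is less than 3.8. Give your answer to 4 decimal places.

Conditional on each analyzer, P(X < 3.8): A: 0.546911; B: 0.888889; C: 0.
By total probability, P(X < 3.8) = 0.3·0.546911 + 0.39·0.888889 + 0.31·0 = 0.51074.

0.5107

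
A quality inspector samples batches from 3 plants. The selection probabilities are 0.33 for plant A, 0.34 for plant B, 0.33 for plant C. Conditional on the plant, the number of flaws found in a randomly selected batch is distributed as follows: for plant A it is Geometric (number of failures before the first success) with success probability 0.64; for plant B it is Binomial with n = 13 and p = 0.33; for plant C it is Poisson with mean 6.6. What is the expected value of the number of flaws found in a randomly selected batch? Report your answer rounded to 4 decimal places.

3.8222

Component means — A: 0.5625; B: 4.29; C: 6.6.
E[X] = 0.33·0.5625 + 0.34·4.29 + 0.33·6.6 = 3.82222.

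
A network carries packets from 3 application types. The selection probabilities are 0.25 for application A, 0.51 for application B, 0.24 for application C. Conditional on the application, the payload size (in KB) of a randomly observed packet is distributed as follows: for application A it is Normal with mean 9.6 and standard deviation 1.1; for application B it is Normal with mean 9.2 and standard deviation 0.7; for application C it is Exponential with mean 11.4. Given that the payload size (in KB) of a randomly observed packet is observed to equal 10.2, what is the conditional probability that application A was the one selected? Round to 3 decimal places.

0.408

Likelihoods f(10.2 | ·): A: 0.312544; B: 0.205426; C: 0.0358522.
Posterior ∝ prior × likelihood. Numerator for A: 0.25·0.312544 = 0.0781361.
Normalizing constant: 0.25·0.312544 + 0.51·0.205426 + 0.24·0.0358522 = 0.191508.
P(A | observation) = 0.0781361 / 0.191508 = 0.408005.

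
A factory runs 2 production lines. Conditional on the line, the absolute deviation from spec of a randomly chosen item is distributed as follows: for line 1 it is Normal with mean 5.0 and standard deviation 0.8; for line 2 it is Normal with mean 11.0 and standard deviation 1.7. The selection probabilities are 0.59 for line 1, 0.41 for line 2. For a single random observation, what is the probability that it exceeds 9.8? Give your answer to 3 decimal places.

Conditional on each line, P(X > 9.8): 1: 9.86588e-10; 2: 0.759869.
By total probability, P(X > 9.8) = 0.59·9.86588e-10 + 0.41·0.759869 = 0.311546.

0.312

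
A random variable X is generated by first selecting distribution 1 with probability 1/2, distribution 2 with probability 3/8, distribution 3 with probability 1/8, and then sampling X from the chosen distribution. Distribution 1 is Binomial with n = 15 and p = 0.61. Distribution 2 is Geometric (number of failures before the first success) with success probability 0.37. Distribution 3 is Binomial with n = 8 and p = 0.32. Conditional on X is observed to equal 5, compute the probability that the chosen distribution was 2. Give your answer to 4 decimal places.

0.4374

Likelihoods P(X=5 | ·): 1: 0.0206467; 2: 0.0367202; 3: 0.0590833.
Posterior ∝ prior × likelihood. Numerator for 2: 0.375·0.0367202 = 0.0137701.
Normalizing constant: 0.5·0.0206467 + 0.375·0.0367202 + 0.125·0.0590833 = 0.0314788.
P(2 | observation) = 0.0137701 / 0.0314788 = 0.437439.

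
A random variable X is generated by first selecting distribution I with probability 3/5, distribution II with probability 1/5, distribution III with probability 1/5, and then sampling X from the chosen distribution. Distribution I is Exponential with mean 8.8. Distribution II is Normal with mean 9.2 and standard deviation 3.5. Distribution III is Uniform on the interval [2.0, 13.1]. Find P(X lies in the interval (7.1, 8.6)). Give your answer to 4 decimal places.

0.1005

Conditional on each component, P(7.1 < X < 8.6): I: 0.0699397; II: 0.15769; III: 0.135135.
By total probability, P(7.1 < X < 8.6) = 0.6·0.0699397 + 0.2·0.15769 + 0.2·0.135135 = 0.100529.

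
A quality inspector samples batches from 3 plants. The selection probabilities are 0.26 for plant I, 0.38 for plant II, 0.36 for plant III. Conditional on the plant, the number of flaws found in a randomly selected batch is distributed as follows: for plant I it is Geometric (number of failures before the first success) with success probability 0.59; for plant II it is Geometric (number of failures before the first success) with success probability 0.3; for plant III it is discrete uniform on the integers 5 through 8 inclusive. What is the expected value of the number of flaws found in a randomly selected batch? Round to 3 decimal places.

Component means — I: 0.694915; II: 2.33333; III: 6.5.
E[X] = 0.26·0.694915 + 0.38·2.33333 + 0.36·6.5 = 3.40734.

3.407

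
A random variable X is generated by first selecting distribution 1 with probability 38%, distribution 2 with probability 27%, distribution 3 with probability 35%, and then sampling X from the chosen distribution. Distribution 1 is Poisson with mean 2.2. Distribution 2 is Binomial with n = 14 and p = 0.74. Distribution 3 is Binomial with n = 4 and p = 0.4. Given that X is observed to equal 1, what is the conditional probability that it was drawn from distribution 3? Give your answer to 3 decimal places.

0.566

Likelihoods P(X=1 | ·): 1: 0.243767; 2: 2.57047e-07; 3: 0.3456.
Posterior ∝ prior × likelihood. Numerator for 3: 0.35·0.3456 = 0.12096.
Normalizing constant: 0.38·0.243767 + 0.27·2.57047e-07 + 0.35·0.3456 = 0.213592.
P(3 | observation) = 0.12096 / 0.213592 = 0.566315.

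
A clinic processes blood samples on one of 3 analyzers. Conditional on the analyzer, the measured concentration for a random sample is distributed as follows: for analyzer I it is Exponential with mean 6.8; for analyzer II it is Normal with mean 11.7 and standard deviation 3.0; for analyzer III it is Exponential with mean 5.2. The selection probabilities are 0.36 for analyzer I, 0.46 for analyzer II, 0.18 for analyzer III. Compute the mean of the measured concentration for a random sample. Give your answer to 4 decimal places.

8.7660

Component means — I: 6.8; II: 11.7; III: 5.2.
E[X] = 0.36·6.8 + 0.46·11.7 + 0.18·5.2 = 8.766.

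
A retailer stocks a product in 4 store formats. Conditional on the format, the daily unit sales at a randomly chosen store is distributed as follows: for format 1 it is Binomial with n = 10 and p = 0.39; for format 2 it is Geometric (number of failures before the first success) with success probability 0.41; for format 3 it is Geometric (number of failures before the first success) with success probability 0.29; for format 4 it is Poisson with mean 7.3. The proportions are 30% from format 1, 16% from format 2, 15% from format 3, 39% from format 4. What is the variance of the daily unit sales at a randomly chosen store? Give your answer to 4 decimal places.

10.6717

Per component, 1: μ=3.9, E[X²]=17.589; 2: μ=1.43902, E[X²]=5.58061; 3: μ=2.44828, E[X²]=14.4364; 4: μ=7.3, E[X²]=60.59.
E[X] = 0.3·3.9 + 0.16·1.43902 + 0.15·2.44828 + 0.39·7.3 = 4.61449.
E[X²] = 0.3·17.589 + 0.16·5.58061 + 0.15·14.4364 + 0.39·60.59 = 31.9652.
Var(X) = E[X²] − (E[X])² = 31.9652 − 21.2935 = 10.6717.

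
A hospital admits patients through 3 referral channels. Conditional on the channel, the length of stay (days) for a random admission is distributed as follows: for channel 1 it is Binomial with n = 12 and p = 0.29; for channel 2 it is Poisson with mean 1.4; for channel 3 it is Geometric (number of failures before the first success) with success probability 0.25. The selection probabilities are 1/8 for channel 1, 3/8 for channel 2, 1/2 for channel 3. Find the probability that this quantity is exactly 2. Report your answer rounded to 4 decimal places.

0.1835

Conditional on each channel, P(X = 2): 1: 0.180686; 2: 0.241665; 3: 0.140625.
By total probability, P(X = 2) = 0.125·0.180686 + 0.375·0.241665 + 0.5·0.140625 = 0.183523.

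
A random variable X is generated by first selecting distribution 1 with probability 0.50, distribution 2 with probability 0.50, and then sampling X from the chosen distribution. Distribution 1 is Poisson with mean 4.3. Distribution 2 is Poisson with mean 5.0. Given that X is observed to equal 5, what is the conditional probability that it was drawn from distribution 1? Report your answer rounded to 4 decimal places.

Likelihoods P(X=5 | ·): 1: 0.166224; 2: 0.175467.
Posterior ∝ prior × likelihood. Numerator for 1: 0.5·0.166224 = 0.0831122.
Normalizing constant: 0.5·0.166224 + 0.5·0.175467 = 0.170846.
P(1 | observation) = 0.0831122 / 0.170846 = 0.486475.

0.4865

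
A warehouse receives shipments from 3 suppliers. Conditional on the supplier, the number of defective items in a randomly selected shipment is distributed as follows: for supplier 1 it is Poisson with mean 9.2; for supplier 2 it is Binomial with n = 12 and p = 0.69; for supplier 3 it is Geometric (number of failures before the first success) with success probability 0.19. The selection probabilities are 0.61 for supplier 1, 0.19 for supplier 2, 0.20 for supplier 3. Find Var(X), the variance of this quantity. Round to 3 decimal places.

Per component, 1: μ=9.2, E[X²]=93.84; 2: μ=8.28, E[X²]=71.1252; 3: μ=4.26316, E[X²]=40.6122.
E[X] = 0.61·9.2 + 0.19·8.28 + 0.2·4.26316 = 8.03783.
E[X²] = 0.61·93.84 + 0.19·71.1252 + 0.2·40.6122 = 78.8786.
Var(X) = E[X²] − (E[X])² = 78.8786 − 64.6067 = 14.2719.

14.272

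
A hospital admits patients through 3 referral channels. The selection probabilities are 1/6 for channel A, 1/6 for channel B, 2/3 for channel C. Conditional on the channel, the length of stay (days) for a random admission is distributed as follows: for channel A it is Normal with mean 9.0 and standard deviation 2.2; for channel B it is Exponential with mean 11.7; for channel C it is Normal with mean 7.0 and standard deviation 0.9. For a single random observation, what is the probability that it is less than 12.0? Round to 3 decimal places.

0.926

Conditional on each channel, P(X < 12.0): A: 0.913659; B: 0.641433; C: 1.
By total probability, P(X < 12.0) = 0.166667·0.913659 + 0.166667·0.641433 + 0.666667·1 = 0.925849.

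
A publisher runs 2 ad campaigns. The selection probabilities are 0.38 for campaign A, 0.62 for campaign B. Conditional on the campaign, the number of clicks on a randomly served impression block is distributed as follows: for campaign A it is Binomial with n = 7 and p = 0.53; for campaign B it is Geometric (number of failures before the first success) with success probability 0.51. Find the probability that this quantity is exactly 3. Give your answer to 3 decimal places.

Conditional on each campaign, P(X = 3): A: 0.254265; B: 0.060001.
By total probability, P(X = 3) = 0.38·0.254265 + 0.62·0.060001 = 0.133821.

0.134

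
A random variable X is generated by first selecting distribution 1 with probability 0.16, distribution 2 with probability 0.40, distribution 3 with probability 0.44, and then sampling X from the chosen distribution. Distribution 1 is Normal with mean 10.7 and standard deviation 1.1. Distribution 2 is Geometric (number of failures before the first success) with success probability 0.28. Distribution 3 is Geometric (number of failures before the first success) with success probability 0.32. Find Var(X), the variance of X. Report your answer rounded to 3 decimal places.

16.229

Per component, 1: μ=10.7, E[X²]=115.7; 2: μ=2.57143, E[X²]=15.7959; 3: μ=2.125, E[X²]=11.1562.
E[X] = 0.16·10.7 + 0.4·2.57143 + 0.44·2.125 = 3.67557.
E[X²] = 0.16·115.7 + 0.4·15.7959 + 0.44·11.1562 = 29.7391.
Var(X) = E[X²] − (E[X])² = 29.7391 − 13.5098 = 16.2293.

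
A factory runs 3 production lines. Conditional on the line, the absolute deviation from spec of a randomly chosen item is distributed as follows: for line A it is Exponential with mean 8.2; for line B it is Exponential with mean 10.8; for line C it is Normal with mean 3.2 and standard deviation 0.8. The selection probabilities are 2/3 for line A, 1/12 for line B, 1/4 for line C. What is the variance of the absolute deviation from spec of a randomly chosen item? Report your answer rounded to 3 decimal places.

60.452

Per component, A: μ=8.2, E[X²]=134.48; B: μ=10.8, E[X²]=233.28; C: μ=3.2, E[X²]=10.88.
E[X] = 0.666667·8.2 + 0.0833333·10.8 + 0.25·3.2 = 7.16667.
E[X²] = 0.666667·134.48 + 0.0833333·233.28 + 0.25·10.88 = 111.813.
Var(X) = E[X²] − (E[X])² = 111.813 − 51.3611 = 60.4522.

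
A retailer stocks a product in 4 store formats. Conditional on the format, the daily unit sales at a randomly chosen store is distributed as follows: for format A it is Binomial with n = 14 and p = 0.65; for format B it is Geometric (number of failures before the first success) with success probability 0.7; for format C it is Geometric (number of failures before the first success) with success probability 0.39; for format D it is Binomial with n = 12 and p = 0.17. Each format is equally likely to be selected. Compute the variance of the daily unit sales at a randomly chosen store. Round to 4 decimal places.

13.9965

Per component, A: μ=9.1, E[X²]=85.995; B: μ=0.428571, E[X²]=0.795918; C: μ=1.5641, E[X²]=6.45694; D: μ=2.04, E[X²]=5.8548.
E[X] = 0.25·9.1 + 0.25·0.428571 + 0.25·1.5641 + 0.25·2.04 = 3.28317.
E[X²] = 0.25·85.995 + 0.25·0.795918 + 0.25·6.45694 + 0.25·5.8548 = 24.7757.
Var(X) = E[X²] − (E[X])² = 24.7757 − 10.7792 = 13.9965.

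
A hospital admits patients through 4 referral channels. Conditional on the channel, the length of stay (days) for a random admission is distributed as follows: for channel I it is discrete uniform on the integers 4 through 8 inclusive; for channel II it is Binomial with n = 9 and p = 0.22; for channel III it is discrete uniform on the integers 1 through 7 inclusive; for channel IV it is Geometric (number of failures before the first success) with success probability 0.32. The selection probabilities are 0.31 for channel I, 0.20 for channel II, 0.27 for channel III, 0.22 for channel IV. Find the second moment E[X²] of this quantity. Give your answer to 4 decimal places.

20.7273

For each component E[X²] = Var + (mean)², giving I: 38; II: 5.4648; III: 20; IV: 11.1562.
Overall E[X²] = 0.31·38 + 0.2·5.4648 + 0.27·20 + 0.22·11.1562 = 20.7273.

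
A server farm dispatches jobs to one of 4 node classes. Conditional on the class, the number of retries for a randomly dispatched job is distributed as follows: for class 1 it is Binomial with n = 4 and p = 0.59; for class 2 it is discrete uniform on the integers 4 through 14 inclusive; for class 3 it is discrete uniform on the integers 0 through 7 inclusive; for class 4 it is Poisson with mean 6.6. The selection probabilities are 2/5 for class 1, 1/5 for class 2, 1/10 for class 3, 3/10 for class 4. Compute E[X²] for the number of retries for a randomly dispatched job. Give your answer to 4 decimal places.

For each component E[X²] = Var + (mean)², giving 1: 6.5372; 2: 91; 3: 17.5; 4: 50.16.
Overall E[X²] = 0.4·6.5372 + 0.2·91 + 0.1·17.5 + 0.3·50.16 = 37.6129.

37.6129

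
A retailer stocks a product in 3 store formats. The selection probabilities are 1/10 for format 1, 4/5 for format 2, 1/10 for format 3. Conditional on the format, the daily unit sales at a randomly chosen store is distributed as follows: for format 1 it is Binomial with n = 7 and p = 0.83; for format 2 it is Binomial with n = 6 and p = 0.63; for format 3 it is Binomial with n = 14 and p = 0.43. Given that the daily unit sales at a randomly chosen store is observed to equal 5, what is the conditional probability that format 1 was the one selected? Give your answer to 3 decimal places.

Likelihoods P(X=5 | ·): 1: 0.23906; 2: 0.220321; 3: 0.18693.
Posterior ∝ prior × likelihood. Numerator for 1: 0.1·0.23906 = 0.023906.
Normalizing constant: 0.1·0.23906 + 0.8·0.220321 + 0.1·0.18693 = 0.218856.
P(1 | observation) = 0.023906 / 0.218856 = 0.109232.

0.109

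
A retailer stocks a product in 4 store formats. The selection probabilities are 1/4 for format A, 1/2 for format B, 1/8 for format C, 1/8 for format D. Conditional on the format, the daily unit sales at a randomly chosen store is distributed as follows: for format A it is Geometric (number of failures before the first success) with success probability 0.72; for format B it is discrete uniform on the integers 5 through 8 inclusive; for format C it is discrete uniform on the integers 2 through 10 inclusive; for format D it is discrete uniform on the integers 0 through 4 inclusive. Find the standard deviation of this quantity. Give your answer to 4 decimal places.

3.0179

Per component, A: μ=0.388889, E[X²]=0.691358; B: μ=6.5, E[X²]=43.5; C: μ=6, E[X²]=42.6667; D: μ=2, E[X²]=6.
E[X] = 0.25·0.388889 + 0.5·6.5 + 0.125·6 + 0.125·2 = 4.34722.
E[X²] = 0.25·0.691358 + 0.5·43.5 + 0.125·42.6667 + 0.125·6 = 28.0062.
Var(X) = E[X²] − (E[X])² = 28.0062 − 18.8983 = 9.10783.
SD(X) = √9.10783 = 3.01792.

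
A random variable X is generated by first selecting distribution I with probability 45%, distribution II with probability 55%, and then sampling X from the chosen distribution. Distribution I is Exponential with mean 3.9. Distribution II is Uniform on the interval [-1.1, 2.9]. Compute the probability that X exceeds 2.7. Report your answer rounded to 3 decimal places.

Conditional on each component, P(X > 2.7): I: 0.50042; II: 0.05.
By total probability, P(X > 2.7) = 0.45·0.50042 + 0.55·0.05 = 0.252689.

0.253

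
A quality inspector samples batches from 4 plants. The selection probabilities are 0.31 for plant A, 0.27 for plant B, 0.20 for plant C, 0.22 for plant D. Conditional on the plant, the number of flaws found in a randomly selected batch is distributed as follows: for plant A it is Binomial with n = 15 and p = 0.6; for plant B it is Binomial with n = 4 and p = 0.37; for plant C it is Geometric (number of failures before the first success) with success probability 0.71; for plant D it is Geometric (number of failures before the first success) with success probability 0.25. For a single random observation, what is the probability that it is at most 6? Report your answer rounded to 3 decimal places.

Conditional on each plant, P(X ≤ 6): A: 0.0950474; B: 1; C: 0.999828; D: 0.866516.
By total probability, P(X ≤ 6) = 0.31·0.0950474 + 0.27·1 + 0.2·0.999828 + 0.22·0.866516 = 0.690064.

0.690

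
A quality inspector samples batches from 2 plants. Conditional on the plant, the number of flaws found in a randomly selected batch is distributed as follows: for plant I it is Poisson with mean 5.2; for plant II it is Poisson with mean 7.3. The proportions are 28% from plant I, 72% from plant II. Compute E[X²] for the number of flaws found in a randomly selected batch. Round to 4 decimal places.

For each component E[X²] = Var + (mean)², giving I: 32.24; II: 60.59.
Overall E[X²] = 0.28·32.24 + 0.72·60.59 = 52.652.

52.6520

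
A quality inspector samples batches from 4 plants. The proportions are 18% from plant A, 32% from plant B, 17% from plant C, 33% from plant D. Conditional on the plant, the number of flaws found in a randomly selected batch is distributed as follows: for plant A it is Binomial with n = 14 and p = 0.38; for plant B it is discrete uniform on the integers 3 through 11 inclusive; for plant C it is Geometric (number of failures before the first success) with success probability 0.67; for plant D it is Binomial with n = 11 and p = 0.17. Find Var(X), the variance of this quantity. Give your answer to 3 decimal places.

10.136

Per component, A: μ=5.32, E[X²]=31.6008; B: μ=7, E[X²]=55.6667; C: μ=0.492537, E[X²]=0.977723; D: μ=1.87, E[X²]=5.049.
E[X] = 0.18·5.32 + 0.32·7 + 0.17·0.492537 + 0.33·1.87 = 3.89843.
E[X²] = 0.18·31.6008 + 0.32·55.6667 + 0.17·0.977723 + 0.33·5.049 = 25.3339.
Var(X) = E[X²] − (E[X])² = 25.3339 − 15.1978 = 10.1361.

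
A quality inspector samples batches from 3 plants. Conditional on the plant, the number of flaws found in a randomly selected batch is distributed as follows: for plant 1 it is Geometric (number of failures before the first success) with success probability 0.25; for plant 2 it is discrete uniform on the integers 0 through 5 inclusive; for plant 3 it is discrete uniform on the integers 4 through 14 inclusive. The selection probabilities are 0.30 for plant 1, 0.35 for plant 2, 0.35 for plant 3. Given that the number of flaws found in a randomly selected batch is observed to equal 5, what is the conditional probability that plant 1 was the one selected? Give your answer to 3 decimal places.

Likelihoods P(X=5 | ·): 1: 0.0593262; 2: 0.166667; 3: 0.0909091.
Posterior ∝ prior × likelihood. Numerator for 1: 0.3·0.0593262 = 0.0177979.
Normalizing constant: 0.3·0.0593262 + 0.35·0.166667 + 0.35·0.0909091 = 0.107949.
P(1 | observation) = 0.0177979 / 0.107949 = 0.164872.

0.165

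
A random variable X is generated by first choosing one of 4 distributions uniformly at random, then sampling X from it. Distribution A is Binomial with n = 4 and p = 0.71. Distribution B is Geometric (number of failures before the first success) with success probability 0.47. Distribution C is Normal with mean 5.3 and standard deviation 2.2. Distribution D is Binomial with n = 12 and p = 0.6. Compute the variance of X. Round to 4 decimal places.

8.1035

Per component, A: μ=2.84, E[X²]=8.8892; B: μ=1.12766, E[X²]=3.67089; C: μ=5.3, E[X²]=32.93; D: μ=7.2, E[X²]=54.72.
E[X] = 0.25·2.84 + 0.25·1.12766 + 0.25·5.3 + 0.25·7.2 = 4.11691.
E[X²] = 0.25·8.8892 + 0.25·3.67089 + 0.25·32.93 + 0.25·54.72 = 25.0525.
Var(X) = E[X²] − (E[X])² = 25.0525 − 16.949 = 8.10353.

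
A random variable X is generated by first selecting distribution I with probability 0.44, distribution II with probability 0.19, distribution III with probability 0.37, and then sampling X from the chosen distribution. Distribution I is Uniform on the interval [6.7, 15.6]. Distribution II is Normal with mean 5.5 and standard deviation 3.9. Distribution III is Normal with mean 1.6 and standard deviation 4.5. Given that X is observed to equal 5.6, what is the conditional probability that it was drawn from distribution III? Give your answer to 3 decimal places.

Likelihoods f(5.6 | ·): I: 0; II: 0.102259; III: 0.0597206.
Posterior ∝ prior × likelihood. Numerator for III: 0.37·0.0597206 = 0.0220966.
Normalizing constant: 0.44·0 + 0.19·0.102259 + 0.37·0.0597206 = 0.0415259.
P(III | observation) = 0.0220966 / 0.0415259 = 0.532117.

0.532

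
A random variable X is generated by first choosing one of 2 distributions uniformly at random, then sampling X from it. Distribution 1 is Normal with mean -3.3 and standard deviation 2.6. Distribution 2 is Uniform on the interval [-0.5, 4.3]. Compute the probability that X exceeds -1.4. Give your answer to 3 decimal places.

0.616

Conditional on each component, P(X > -1.4): 1: 0.23246; 2: 1.
By total probability, P(X > -1.4) = 0.5·0.23246 + 0.5·1 = 0.61623.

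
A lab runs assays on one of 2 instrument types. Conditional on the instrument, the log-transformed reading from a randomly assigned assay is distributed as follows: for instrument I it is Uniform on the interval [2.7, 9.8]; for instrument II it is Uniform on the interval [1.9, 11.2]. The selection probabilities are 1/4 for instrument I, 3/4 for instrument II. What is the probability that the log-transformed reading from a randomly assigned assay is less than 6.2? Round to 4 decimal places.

Conditional on each instrument, P(X < 6.2): I: 0.492958; II: 0.462366.
By total probability, P(X < 6.2) = 0.25·0.492958 + 0.75·0.462366 = 0.470014.

0.4700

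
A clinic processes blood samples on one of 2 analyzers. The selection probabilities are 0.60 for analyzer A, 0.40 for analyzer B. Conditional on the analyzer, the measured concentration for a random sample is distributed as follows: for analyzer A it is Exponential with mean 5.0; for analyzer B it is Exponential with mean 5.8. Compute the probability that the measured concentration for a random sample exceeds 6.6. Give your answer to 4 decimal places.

Conditional on each analyzer, P(X > 6.6): A: 0.267135; B: 0.320481.
By total probability, P(X > 6.6) = 0.6·0.267135 + 0.4·0.320481 = 0.288474.

0.2885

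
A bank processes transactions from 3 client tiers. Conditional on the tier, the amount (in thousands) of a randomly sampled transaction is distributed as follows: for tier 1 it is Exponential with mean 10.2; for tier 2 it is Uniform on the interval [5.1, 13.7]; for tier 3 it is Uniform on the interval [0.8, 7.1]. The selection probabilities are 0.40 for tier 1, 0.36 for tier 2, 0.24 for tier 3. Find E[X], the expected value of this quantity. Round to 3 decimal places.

Component means — 1: 10.2; 2: 9.4; 3: 3.95.
E[X] = 0.4·10.2 + 0.36·9.4 + 0.24·3.95 = 8.412.

8.412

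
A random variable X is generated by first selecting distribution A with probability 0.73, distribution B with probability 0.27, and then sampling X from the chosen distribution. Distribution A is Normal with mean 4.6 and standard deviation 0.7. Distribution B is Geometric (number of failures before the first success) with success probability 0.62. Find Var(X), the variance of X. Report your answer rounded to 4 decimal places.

3.7579

Per component, A: μ=4.6, E[X²]=21.65; B: μ=0.612903, E[X²]=1.3642.
E[X] = 0.73·4.6 + 0.27·0.612903 = 3.52348.
E[X²] = 0.73·21.65 + 0.27·1.3642 = 16.1728.
Var(X) = E[X²] − (E[X])² = 16.1728 − 12.4149 = 3.7579.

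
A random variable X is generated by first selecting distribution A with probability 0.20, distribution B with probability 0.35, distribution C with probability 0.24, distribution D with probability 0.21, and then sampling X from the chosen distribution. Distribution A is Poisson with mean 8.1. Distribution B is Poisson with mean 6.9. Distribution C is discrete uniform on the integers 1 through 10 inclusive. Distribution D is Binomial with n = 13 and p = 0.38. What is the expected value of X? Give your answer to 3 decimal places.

Component means — A: 8.1; B: 6.9; C: 5.5; D: 4.94.
E[X] = 0.2·8.1 + 0.35·6.9 + 0.24·5.5 + 0.21·4.94 = 6.3924.

6.392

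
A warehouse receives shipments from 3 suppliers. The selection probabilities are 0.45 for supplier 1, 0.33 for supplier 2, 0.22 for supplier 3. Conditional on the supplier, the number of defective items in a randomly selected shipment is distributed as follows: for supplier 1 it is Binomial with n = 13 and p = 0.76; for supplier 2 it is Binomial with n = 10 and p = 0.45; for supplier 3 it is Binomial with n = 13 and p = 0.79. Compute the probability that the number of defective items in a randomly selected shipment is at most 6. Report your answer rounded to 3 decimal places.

0.307

Conditional on each supplier, P(X ≤ 6): 1: 0.0194752; 2: 0.898005; 3: 0.00925738.
By total probability, P(X ≤ 6) = 0.45·0.0194752 + 0.33·0.898005 + 0.22·0.00925738 = 0.307142.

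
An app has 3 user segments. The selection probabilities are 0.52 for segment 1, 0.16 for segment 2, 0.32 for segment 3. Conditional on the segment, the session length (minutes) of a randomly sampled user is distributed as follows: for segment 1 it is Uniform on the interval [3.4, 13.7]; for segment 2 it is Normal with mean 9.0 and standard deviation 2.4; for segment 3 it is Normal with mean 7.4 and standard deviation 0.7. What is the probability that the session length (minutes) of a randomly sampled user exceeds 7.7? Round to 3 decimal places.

Conditional on each segment, P(X > 7.7): 1: 0.582524; 2: 0.705976; 3: 0.334118.
By total probability, P(X > 7.7) = 0.52·0.582524 + 0.16·0.705976 + 0.32·0.334118 = 0.522786.

0.523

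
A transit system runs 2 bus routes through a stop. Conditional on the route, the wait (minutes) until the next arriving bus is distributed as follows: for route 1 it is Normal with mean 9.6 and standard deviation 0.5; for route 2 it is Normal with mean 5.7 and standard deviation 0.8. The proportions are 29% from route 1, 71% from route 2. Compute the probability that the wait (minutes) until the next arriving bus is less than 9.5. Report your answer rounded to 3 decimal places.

Conditional on each route, P(X < 9.5): 1: 0.42074; 2: 0.999999.
By total probability, P(X < 9.5) = 0.29·0.42074 + 0.71·0.999999 = 0.832014.

0.832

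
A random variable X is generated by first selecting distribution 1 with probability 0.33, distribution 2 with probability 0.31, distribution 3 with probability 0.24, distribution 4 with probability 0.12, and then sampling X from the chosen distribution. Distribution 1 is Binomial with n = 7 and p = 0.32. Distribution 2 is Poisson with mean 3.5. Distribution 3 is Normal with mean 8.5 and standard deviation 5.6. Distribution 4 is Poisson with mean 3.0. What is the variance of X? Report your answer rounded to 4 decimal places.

15.5035

Per component, 1: μ=2.24, E[X²]=6.5408; 2: μ=3.5, E[X²]=15.75; 3: μ=8.5, E[X²]=103.61; 4: μ=3, E[X²]=12.
E[X] = 0.33·2.24 + 0.31·3.5 + 0.24·8.5 + 0.12·3 = 4.2242.
E[X²] = 0.33·6.5408 + 0.31·15.75 + 0.24·103.61 + 0.12·12 = 33.3474.
Var(X) = E[X²] − (E[X])² = 33.3474 − 17.8439 = 15.5035.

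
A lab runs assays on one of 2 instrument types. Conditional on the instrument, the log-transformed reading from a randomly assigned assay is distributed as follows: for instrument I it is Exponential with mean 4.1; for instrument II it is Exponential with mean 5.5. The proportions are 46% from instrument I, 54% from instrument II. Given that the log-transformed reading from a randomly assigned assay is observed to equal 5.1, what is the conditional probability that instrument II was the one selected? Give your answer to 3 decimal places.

Likelihoods f(5.1 | ·): I: 0.0703066; II: 0.071933.
Posterior ∝ prior × likelihood. Numerator for II: 0.54·0.071933 = 0.0388438.
Normalizing constant: 0.46·0.0703066 + 0.54·0.071933 = 0.0711848.
P(II | observation) = 0.0388438 / 0.0711848 = 0.545675.

0.546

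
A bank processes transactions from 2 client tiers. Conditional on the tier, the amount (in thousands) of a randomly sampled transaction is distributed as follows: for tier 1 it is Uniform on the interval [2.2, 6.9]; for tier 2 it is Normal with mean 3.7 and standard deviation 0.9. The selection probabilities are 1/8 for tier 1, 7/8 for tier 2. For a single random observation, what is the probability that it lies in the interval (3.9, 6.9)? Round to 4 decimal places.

0.4402

Conditional on each tier, P(3.9 < X < 6.9): 1: 0.638298; 2: 0.411882.
By total probability, P(3.9 < X < 6.9) = 0.125·0.638298 + 0.875·0.411882 = 0.440184.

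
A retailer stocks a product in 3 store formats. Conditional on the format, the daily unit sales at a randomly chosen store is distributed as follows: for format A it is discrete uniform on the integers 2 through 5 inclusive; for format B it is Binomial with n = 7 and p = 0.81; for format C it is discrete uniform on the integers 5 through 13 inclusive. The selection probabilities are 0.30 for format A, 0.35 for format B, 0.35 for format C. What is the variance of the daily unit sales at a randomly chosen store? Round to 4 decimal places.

8.1145

Per component, A: μ=3.5, E[X²]=13.5; B: μ=5.67, E[X²]=33.2262; C: μ=9, E[X²]=87.6667.
E[X] = 0.3·3.5 + 0.35·5.67 + 0.35·9 = 6.1845.
E[X²] = 0.3·13.5 + 0.35·33.2262 + 0.35·87.6667 = 46.3625.
Var(X) = E[X²] − (E[X])² = 46.3625 − 38.248 = 8.11446.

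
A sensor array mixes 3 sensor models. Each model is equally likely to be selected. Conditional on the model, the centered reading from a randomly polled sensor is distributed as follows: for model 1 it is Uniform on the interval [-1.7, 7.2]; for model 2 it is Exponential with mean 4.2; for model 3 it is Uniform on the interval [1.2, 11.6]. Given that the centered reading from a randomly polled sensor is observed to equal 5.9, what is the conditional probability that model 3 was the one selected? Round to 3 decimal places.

0.360

Likelihoods f(5.9 | ·): 1: 0.11236; 2: 0.0584346; 3: 0.0961538.
Posterior ∝ prior × likelihood. Numerator for 3: 0.333333·0.0961538 = 0.0320513.
Normalizing constant: 0.333333·0.11236 + 0.333333·0.0584346 + 0.333333·0.0961538 = 0.0889827.
P(3 | observation) = 0.0320513 / 0.0889827 = 0.360197.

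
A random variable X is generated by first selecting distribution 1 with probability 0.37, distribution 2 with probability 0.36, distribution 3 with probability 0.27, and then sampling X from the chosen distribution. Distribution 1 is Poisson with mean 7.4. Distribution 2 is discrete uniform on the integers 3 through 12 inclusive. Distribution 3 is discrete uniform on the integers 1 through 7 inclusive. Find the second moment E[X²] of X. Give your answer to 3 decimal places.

51.619

For each component E[X²] = Var + (mean)², giving 1: 62.16; 2: 64.5; 3: 20.
Overall E[X²] = 0.37·62.16 + 0.36·64.5 + 0.27·20 = 51.6192.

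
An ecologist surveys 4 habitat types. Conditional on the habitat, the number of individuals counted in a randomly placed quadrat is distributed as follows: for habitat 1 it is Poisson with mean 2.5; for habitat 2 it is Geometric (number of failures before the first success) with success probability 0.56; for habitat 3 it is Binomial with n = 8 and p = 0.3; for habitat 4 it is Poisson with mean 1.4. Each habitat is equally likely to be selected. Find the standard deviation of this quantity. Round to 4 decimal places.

Per component, 1: μ=2.5, E[X²]=8.75; 2: μ=0.785714, E[X²]=2.02041; 3: μ=2.4, E[X²]=7.44; 4: μ=1.4, E[X²]=3.36.
E[X] = 0.25·2.5 + 0.25·0.785714 + 0.25·2.4 + 0.25·1.4 = 1.77143.
E[X²] = 0.25·8.75 + 0.25·2.02041 + 0.25·7.44 + 0.25·3.36 = 5.3926.
Var(X) = E[X²] − (E[X])² = 5.3926 − 3.13796 = 2.25464.
SD(X) = √2.25464 = 1.50155.

1.5015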